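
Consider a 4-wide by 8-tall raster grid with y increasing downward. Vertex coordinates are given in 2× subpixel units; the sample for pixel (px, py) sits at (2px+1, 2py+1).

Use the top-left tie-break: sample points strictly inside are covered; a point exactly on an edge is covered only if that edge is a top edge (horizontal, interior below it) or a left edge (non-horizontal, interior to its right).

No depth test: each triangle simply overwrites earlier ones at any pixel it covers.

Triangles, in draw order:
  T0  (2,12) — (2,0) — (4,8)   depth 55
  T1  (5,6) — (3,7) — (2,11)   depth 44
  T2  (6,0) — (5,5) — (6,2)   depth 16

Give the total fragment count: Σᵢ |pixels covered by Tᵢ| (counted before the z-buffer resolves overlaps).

T0:
  2·area = 24
  edge (2, 12)→(2, 0): d=(0,-12) top-left  bias=+0
  edge (2, 0)→(4, 8): d=(2,8) right/bottom  bias=-1
  edge (4, 8)→(2, 12): d=(-2,4) right/bottom  bias=-1
    (1,2)@(3, 5): e=[12,2,10] → X
    (2,2)@(5, 5): e=[36,-14,2] → .
    (1,3)@(3, 7): e=[12,6,6] → X
    (2,3)@(5, 7): e=[36,-10,-2] → .
    (1,4)@(3, 9): e=[12,10,2] → X
    (2,4)@(5, 9): e=[36,-6,-6] → .
    (1,5)@(3, 11): e=[12,14,-2] → .
  covered (3 px):
    . . . .
    . . . .
    . X . .
    . X . .
    . X . .
    . . . .
    . . . .
    . . . .
T1:
  2·area = 7  (B↔C swapped to make it positive)
  edge (5, 6)→(2, 11): d=(-3,5) right/bottom  bias=-1
  edge (2, 11)→(3, 7): d=(1,-4) top-left  bias=+0
  edge (3, 7)→(5, 6): d=(2,-1) top-left  bias=+0
    (3,2)@(7, 5): e=[-7,14,0] → .  [on edge]
    (1,3)@(3, 7): e=[7,0,0] → X  [on edge]
    (2,3)@(5, 7): e=[-3,8,2] → .
    (1,4)@(3, 9): e=[1,2,4] → X
    (2,4)@(5, 9): e=[-9,10,6] → .
    (1,5)@(3, 11): e=[-5,4,8] → .
    (0,7)@(1, 15): e=[-7,0,14] → .  [on edge]
  covered (2 px):
    . . . .
    . . . .
    . . . .
    . X . .
    . X . .
    . . . .
    . . . .
    . . . .
T2:
  2·area = 2  (B↔C swapped to make it positive)
  edge (6, 0)→(6, 2): d=(0,2) right/bottom  bias=-1
  edge (6, 2)→(5, 5): d=(-1,3) right/bottom  bias=-1
  edge (5, 5)→(6, 0): d=(1,-5) top-left  bias=+0
    (2,2)@(5, 5): e=[2,0,0] → .  [on edge]
    (1,5)@(3, 11): e=[6,0,-4] → .  [on edge]
    (1,7)@(3, 15): e=[6,-4,0] → .  [on edge]
  covered (0 px):
    . . . .
    . . . .
    . . . .
    . . . .
    . . . .
    . . . .
    . . . .
    . . . .

Result: 5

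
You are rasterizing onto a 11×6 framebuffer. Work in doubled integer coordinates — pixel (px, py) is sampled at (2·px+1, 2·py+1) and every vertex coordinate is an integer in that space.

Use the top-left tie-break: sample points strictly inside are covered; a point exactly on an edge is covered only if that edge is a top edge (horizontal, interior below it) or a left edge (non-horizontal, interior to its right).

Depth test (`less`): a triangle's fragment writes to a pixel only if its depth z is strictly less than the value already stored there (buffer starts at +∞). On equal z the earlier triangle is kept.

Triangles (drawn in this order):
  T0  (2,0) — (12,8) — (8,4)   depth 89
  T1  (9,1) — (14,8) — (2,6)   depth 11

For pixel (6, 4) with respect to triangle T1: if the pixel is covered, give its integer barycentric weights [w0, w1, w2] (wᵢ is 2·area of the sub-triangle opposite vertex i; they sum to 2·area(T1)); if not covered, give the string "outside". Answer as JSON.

T0:
  2·area = 8  (B↔C swapped to make it positive)
  edge (2, 0)→(8, 4): d=(6,4) right/bottom  bias=-1
  edge (8, 4)→(12, 8): d=(4,4) right/bottom  bias=-1
  edge (12, 8)→(2, 0): d=(-10,-8) top-left  bias=+0
    (2,0)@(5, 1): e=[-6,0,14] → ·  [on edge]
    (3,1)@(7, 3): e=[-2,0,10] → ·  [on edge]
    (4,2)@(9, 5): e=[2,0,6] → ·  [on edge]
    (5,3)@(11, 7): e=[6,0,2] → ·  [on edge]
    (6,4)@(13, 9): e=[10,0,-2] → ·  [on edge]
    (7,5)@(15, 11): e=[14,0,-6] → ·  [on edge]
  covered (0 px):
    · · · · · · · · · · ·
    · · · · · · · · · · ·
    · · · · · · · · · · ·
    · · · · · · · · · · ·
    · · · · · · · · · · ·
    · · · · · · · · · · ·
T1:
  2·area = 74
  edge (9, 1)→(14, 8): d=(5,7) right/bottom  bias=-1
  edge (14, 8)→(2, 6): d=(-12,-2) top-left  bias=+0
  edge (2, 6)→(9, 1): d=(7,-5) top-left  bias=+0
    (4,0)@(9, 1): e=[0,74,0] → ·  [on edge]
    (3,1)@(7, 3): e=[24,46,4] → █
    (4,1)@(9, 3): e=[10,50,14] → █
    (5,1)@(11, 3): e=[-4,54,24] → ·
    (2,2)@(5, 5): e=[48,18,8] → █
    (5,2)@(11, 5): e=[6,30,38] → █
    (6,2)@(13, 5): e=[-8,34,48] → ·
    (2,3)@(5, 7): e=[58,-6,22] → ·
    (3,3)@(7, 7): e=[44,-2,32] → ·
    (4,3)@(9, 7): e=[30,2,42] → █
    (6,3)@(13, 7): e=[2,10,62] → █
    (7,3)@(15, 7): e=[-12,14,72] → ·
  covered (9 px):
    · · · · · · · · · · ·
    · · · █ █ · · · · · ·
    · · █ █ █ █ · · · · ·
    · · · · █ █ █ · · · ·
    · · · · · · · · · · ·
    · · · · · · · · · · ·

Result: "outside"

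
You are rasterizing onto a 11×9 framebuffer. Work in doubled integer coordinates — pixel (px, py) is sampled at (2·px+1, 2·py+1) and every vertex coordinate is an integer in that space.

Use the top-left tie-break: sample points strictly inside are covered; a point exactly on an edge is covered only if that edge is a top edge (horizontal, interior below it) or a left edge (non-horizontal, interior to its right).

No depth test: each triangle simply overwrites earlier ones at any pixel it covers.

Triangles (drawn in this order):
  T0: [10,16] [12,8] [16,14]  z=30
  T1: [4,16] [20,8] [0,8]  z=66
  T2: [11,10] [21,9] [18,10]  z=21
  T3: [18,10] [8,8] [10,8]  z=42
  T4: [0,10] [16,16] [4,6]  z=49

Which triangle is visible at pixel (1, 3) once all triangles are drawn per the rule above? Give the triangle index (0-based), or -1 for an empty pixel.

T0:
  2·area = 44
  edge (10, 16)→(12, 8): d=(2,-8) top-left  bias=+0
  edge (12, 8)→(16, 14): d=(4,6) right/bottom  bias=-1
  edge (16, 14)→(10, 16): d=(-6,2) right/bottom  bias=-1
    (6,5)@(13, 11): e=[14,6,24] → #
    (7,5)@(15, 11): e=[30,-6,20] → ·
    (5,6)@(11, 13): e=[2,26,16] → #
    (7,6)@(15, 13): e=[34,2,8] → #
    (8,6)@(17, 13): e=[50,-10,4] → ·
    (9,6)@(19, 13): e=[66,-22,0] → ·  [on edge]
    (5,7)@(11, 15): e=[6,34,4] → #
    (6,7)@(13, 15): e=[22,22,0] → ·  [on edge]
    (7,7)@(15, 15): e=[38,10,-4] → ·
    (3,8)@(7, 17): e=[-22,66,0] → ·  [on edge]
    (5,8)@(11, 17): e=[10,42,-8] → ·
  covered (5 px):
    · · · · · · · · · · ·
    · · · · · · · · · · ·
    · · · · · · · · · · ·
    · · · · · · · · · · ·
    · · · · · · · · · · ·
    · · · · · · # · · · ·
    · · · · · # # # · · ·
    · · · · · # · · · · ·
    · · · · · · · · · · ·
T1:
  2·area = 160  (B↔C swapped to make it positive)
  edge (4, 16)→(0, 8): d=(-4,-8) top-left  bias=+0
  edge (0, 8)→(20, 8): d=(20,0) top-left  bias=+0
  edge (20, 8)→(4, 16): d=(-16,8) right/bottom  bias=-1
    (0,4)@(1, 9): e=[4,20,136] → #
    (1,4)@(3, 9): e=[20,20,120] → #
    (2,4)@(5, 9): e=[36,20,104] → #
    (3,4)@(7, 9): e=[52,20,88] → #
    (4,4)@(9, 9): e=[68,20,72] → #
    (5,4)@(11, 9): e=[84,20,56] → #
    (6,4)@(13, 9): e=[100,20,40] → #
    (7,4)@(15, 9): e=[116,20,24] → #
    (8,4)@(17, 9): e=[132,20,8] → #
    (9,4)@(19, 9): e=[148,20,-8] → ·
    (0,5)@(1, 11): e=[-4,60,104] → ·
    (1,5)@(3, 11): e=[12,60,88] → #
  covered (20 px):
    · · · · · · · · · · ·
    · · · · · · · · · · ·
    · · · · · · · · · · ·
    · · · · · · · · · · ·
    # # # # # # # # # · ·
    · # # # # # # · · · ·
    · # # # # · · · · · ·
    · · # · · · · · · · ·
    · · · · · · · · · · ·
T2:
  2·area = 7
  edge (11, 10)→(21, 9): d=(10,-1) top-left  bias=+0
  edge (21, 9)→(18, 10): d=(-3,1) right/bottom  bias=-1
  edge (18, 10)→(11, 10): d=(-7,0) right/bottom  bias=-1
    (10,4)@(21, 9): e=[0,0,7] → ·  [on edge]
    (0,5)@(1, 11): e=[0,14,-7] → ·  [on edge]
    (7,5)@(15, 11): e=[14,0,-7] → ·  [on edge]
    (4,6)@(9, 13): e=[28,0,-21] → ·  [on edge]
    (1,7)@(3, 15): e=[42,0,-35] → ·  [on edge]
  covered (0 px):
    · · · · · · · · · · ·
    · · · · · · · · · · ·
    · · · · · · · · · · ·
    · · · · · · · · · · ·
    · · · · · · · · · · ·
    · · · · · · · · · · ·
    · · · · · · · · · · ·
    · · · · · · · · · · ·
    · · · · · · · · · · ·
T3:
  2·area = 4
  edge (18, 10)→(8, 8): d=(-10,-2) top-left  bias=+0
  edge (8, 8)→(10, 8): d=(2,0) top-left  bias=+0
  edge (10, 8)→(18, 10): d=(8,2) right/bottom  bias=-1
    (1,3)@(3, 7): e=[0,-2,6] → ·  [on edge]
    (6,4)@(13, 9): e=[0,2,2] → #  [on edge]
    (7,4)@(15, 9): e=[4,2,-2] → ·
    (6,5)@(13, 11): e=[-20,6,18] → ·
  covered (1 px):
    · · · · · · · · · · ·
    · · · · · · · · · · ·
    · · · · · · · · · · ·
    · · · · · · · · · · ·
    · · · · · · # · · · ·
    · · · · · · · · · · ·
    · · · · · · · · · · ·
    · · · · · · · · · · ·
    · · · · · · · · · · ·
T4:
  2·area = 88  (B↔C swapped to make it positive)
  edge (0, 10)→(4, 6): d=(4,-4) top-left  bias=+0
  edge (4, 6)→(16, 16): d=(12,10) right/bottom  bias=-1
  edge (16, 16)→(0, 10): d=(-16,-6) top-left  bias=+0
    (4,0)@(9, 1): e=[0,-110,198] → ·  [on edge]
    (3,1)@(7, 3): e=[0,-66,154] → ·  [on edge]
    (2,2)@(5, 5): e=[0,-22,110] → ·  [on edge]
    (1,3)@(3, 7): e=[0,22,66] → #  [on edge]
    (2,3)@(5, 7): e=[8,2,78] → #
    (3,3)@(7, 7): e=[16,-18,90] → ·
    (0,4)@(1, 9): e=[0,66,22] → #  [on edge]
    (3,4)@(7, 9): e=[24,6,58] → #
    (4,4)@(9, 9): e=[32,-14,70] → ·
    (0,5)@(1, 11): e=[8,90,-10] → ·
    (1,5)@(3, 11): e=[16,70,2] → #
    (4,5)@(9, 11): e=[40,10,38] → #
  covered (12 px):
    · · · · · · · · · · ·
    · · · · · · · · · · ·
    · · · · · · · · · · ·
    · # # · · · · · · · ·
    # # # # · · · · · · ·
    · # # # # · · · · · ·
    · · · · # # · · · · ·
    · · · · · · · · · · ·
    · · · · · · · · · · ·

Z-buffer (winner per pixel, '.' = empty):
  . . . . . . . . . . .
  . . . . . . . . . . .
  . . . . . . . . . . .
  . 4 4 . . . . . . . .
  4 4 4 4 1 1 3 1 1 . .
  . 4 4 4 4 1 1 . . . .
  . 1 1 1 4 4 0 0 . . .
  . . 1 . . 0 . . . . .
  . . . . . . . . . . .

Answer: 4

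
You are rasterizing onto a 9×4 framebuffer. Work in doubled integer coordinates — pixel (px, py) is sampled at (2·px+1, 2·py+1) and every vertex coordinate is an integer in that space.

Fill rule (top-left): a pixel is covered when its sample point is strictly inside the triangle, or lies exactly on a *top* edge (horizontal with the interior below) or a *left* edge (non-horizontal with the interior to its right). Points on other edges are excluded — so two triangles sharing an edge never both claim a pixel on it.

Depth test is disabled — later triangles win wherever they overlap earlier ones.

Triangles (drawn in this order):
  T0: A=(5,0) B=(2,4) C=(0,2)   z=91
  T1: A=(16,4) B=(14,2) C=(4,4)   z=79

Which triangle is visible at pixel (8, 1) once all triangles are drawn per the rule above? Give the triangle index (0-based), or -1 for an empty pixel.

T0:
  2·area = 14
  edge (5, 0)→(2, 4): d=(-3,4) right/bottom  bias=-1
  edge (2, 4)→(0, 2): d=(-2,-2) top-left  bias=+0
  edge (0, 2)→(5, 0): d=(5,-2) top-left  bias=+0
    (1,0)@(3, 1): e=[5,8,1] → █
    (2,0)@(5, 1): e=[-3,12,5] → ·
    (0,1)@(1, 3): e=[7,0,7] → █  [on edge]
    (1,1)@(3, 3): e=[-1,4,11] → ·
    (0,2)@(1, 5): e=[1,-4,17] → ·
    (1,2)@(3, 5): e=[-7,0,21] → ·  [on edge]
    (2,3)@(5, 7): e=[-21,0,35] → ·  [on edge]
  covered (2 px):
    · █ · · · · · · ·
    █ · · · · · · · ·
    · · · · · · · · ·
    · · · · · · · · ·
T1:
  2·area = 24  (B↔C swapped to make it positive)
  edge (16, 4)→(4, 4): d=(-12,0) right/bottom  bias=-1
  edge (4, 4)→(14, 2): d=(10,-2) top-left  bias=+0
  edge (14, 2)→(16, 4): d=(2,2) right/bottom  bias=-1
    (6,0)@(13, 1): e=[36,-12,0] → ·  [on edge]
    (4,1)@(9, 3): e=[12,0,12] → █  [on edge]
    (5,1)@(11, 3): e=[12,4,8] → █
    (6,1)@(13, 3): e=[12,8,4] → █
    (7,1)@(15, 3): e=[12,12,0] → ·  [on edge]
    (4,2)@(9, 5): e=[-12,20,16] → ·
    (5,2)@(11, 5): e=[-12,24,12] → ·
    (6,2)@(13, 5): e=[-12,28,8] → ·
    (8,2)@(17, 5): e=[-12,36,0] → ·  [on edge]
  covered (3 px):
    · · · · · · · · ·
    · · · · █ █ █ · ·
    · · · · · · · · ·
    · · · · · · · · ·

Z-buffer (winner per pixel, '.' = empty):
  . 0 . . . . . . .
  0 . . . 1 1 1 . .
  . . . . . . . . .
  . . . . . . . . .

Answer: -1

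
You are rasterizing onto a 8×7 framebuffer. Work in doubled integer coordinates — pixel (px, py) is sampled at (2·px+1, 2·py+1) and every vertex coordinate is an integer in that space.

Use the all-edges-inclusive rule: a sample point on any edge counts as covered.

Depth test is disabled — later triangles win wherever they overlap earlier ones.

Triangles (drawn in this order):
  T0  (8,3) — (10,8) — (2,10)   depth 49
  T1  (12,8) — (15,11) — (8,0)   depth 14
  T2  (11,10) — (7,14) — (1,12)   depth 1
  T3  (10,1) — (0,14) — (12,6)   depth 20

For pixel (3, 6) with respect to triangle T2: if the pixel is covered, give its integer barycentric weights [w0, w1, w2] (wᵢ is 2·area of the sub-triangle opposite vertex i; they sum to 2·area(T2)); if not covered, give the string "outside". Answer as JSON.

T0:
  2·area = 44
  edge (8, 3)→(10, 8): d=(2,5) inclusive
  edge (10, 8)→(2, 10): d=(-8,2) inclusive
  edge (2, 10)→(8, 3): d=(6,-7) inclusive
    (3,2)@(7, 5): e=[9,30,5] → █
    (4,2)@(9, 5): e=[-1,26,19] → ·
    (2,3)@(5, 7): e=[23,18,3] → █
    (4,3)@(9, 7): e=[3,10,31] → █
    (5,3)@(11, 7): e=[-7,6,45] → ·
    (1,4)@(3, 9): e=[37,6,1] → █
    (3,4)@(7, 9): e=[17,-2,29] → ·
    (4,4)@(9, 9): e=[7,-6,43] → ·
    (1,5)@(3, 11): e=[41,-10,13] → ·
    (2,5)@(5, 11): e=[31,-14,27] → ·
  covered (6 px):
    · · · · · · · ·
    · · · · · · · ·
    · · · █ · · · ·
    · · █ █ █ · · ·
    · █ █ · · · · ·
    · · · · · · · ·
    · · · · · · · ·
T1:
  2·area = 12  (B↔C swapped to make it positive)
  edge (12, 8)→(8, 0): d=(-4,-8) inclusive
  edge (8, 0)→(15, 11): d=(7,11) inclusive
  edge (15, 11)→(12, 8): d=(-3,-3) inclusive
    (2,0)@(5, 1): e=[-28,40,0] → ·  [on edge]
    (3,1)@(7, 3): e=[-20,32,0] → ·  [on edge]
    (4,2)@(9, 5): e=[-12,24,0] → ·  [on edge]
    (5,2)@(11, 5): e=[4,2,6] → █
    (6,2)@(13, 5): e=[20,-20,12] → ·
    (5,3)@(11, 7): e=[-4,16,0] → ·  [on edge]
    (6,4)@(13, 9): e=[4,8,0] → █  [on edge]
    (7,4)@(15, 9): e=[20,-14,6] → ·
    (6,5)@(13, 11): e=[-4,22,-6] → ·
    (7,5)@(15, 11): e=[12,0,0] → █  [on edge]
    (7,6)@(15, 13): e=[4,14,-6] → ·
  covered (3 px):
    · · · · · · · ·
    · · · · · · · ·
    · · · · · █ · ·
    · · · · · · · ·
    · · · · · · █ ·
    · · · · · · · █
    · · · · · · · ·
T2:
  2·area = 32
  edge (11, 10)→(7, 14): d=(-4,4) inclusive
  edge (7, 14)→(1, 12): d=(-6,-2) inclusive
  edge (1, 12)→(11, 10): d=(10,-2) inclusive
    (3,5)@(7, 11): e=[12,18,2] → █
    (4,5)@(9, 11): e=[4,22,6] → █
    (5,5)@(11, 11): e=[-4,26,10] → ·
    (2,6)@(5, 13): e=[12,2,18] → █
    (4,6)@(9, 13): e=[-4,10,26] → ·
  covered (4 px):
    · · · · · · · ·
    · · · · · · · ·
    · · · · · · · ·
    · · · · · · · ·
    · · · · · · · ·
    · · · █ █ · · ·
    · · █ █ · · · ·
T3:
  2·area = 76  (B↔C swapped to make it positive)
  edge (10, 1)→(12, 6): d=(2,5) inclusive
  edge (12, 6)→(0, 14): d=(-12,8) inclusive
  edge (0, 14)→(10, 1): d=(10,-13) inclusive
    (4,1)@(9, 3): e=[9,60,7] → █
    (5,1)@(11, 3): e=[-1,44,33] → ·
    (3,2)@(7, 5): e=[23,52,1] → █
    (5,2)@(11, 5): e=[3,20,53] → █
    (6,2)@(13, 5): e=[-7,4,79] → ·
    (3,3)@(7, 7): e=[27,28,21] → █
    (5,3)@(11, 7): e=[7,-4,73] → ·
    (2,4)@(5, 9): e=[41,20,15] → █
    (4,4)@(9, 9): e=[21,-12,67] → ·
    (1,5)@(3, 11): e=[55,12,9] → █
    (2,5)@(5, 11): e=[45,-4,35] → ·
    (3,5)@(7, 11): e=[35,-20,61] → ·
  covered (10 px):
    · · · · · · · ·
    · · · · █ · · ·
    · · · █ █ █ · ·
    · · · █ █ · · ·
    · · █ █ · · · ·
    · █ · · · · · ·
    █ · · · · · · ·

Result: [6,22,4]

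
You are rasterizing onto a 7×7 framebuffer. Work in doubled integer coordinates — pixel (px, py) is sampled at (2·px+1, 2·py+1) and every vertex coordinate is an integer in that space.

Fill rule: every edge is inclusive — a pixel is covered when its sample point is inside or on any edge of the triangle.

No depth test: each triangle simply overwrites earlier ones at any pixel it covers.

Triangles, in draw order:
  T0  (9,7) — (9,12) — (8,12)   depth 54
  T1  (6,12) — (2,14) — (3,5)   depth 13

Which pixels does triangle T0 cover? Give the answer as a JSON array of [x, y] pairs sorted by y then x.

T0:
  2·area = 5
  edge (9, 7)→(9, 12): d=(0,5) inclusive
  edge (9, 12)→(8, 12): d=(-1,0) inclusive
  edge (8, 12)→(9, 7): d=(1,-5) inclusive
    (4,0)@(9, 1): e=[0,11,-6] → ·  [on edge]
    (4,1)@(9, 3): e=[0,9,-4] → ·  [on edge]
    (4,2)@(9, 5): e=[0,7,-2] → ·  [on edge]
    (4,3)@(9, 7): e=[0,5,0] → █  [on edge]
    (5,3)@(11, 7): e=[-10,5,10] → ·
    (4,4)@(9, 9): e=[0,3,2] → █  [on edge]
    (5,4)@(11, 9): e=[-10,3,12] → ·
    (4,5)@(9, 11): e=[0,1,4] → █  [on edge]
    (5,5)@(11, 11): e=[-10,1,14] → ·
    (4,6)@(9, 13): e=[0,-1,6] → ·  [on edge]
  covered (3 px):
    · · · · · · ·
    · · · · · · ·
    · · · · · · ·
    · · · · █ · ·
    · · · · █ · ·
    · · · · █ · ·
    · · · · · · ·
T1:
  2·area = 34
  edge (6, 12)→(2, 14): d=(-4,2) inclusive
  edge (2, 14)→(3, 5): d=(1,-9) inclusive
  edge (3, 5)→(6, 12): d=(3,7) inclusive
    (1,2)@(3, 5): e=[34,0,0] → █  [on edge]
    (2,2)@(5, 5): e=[30,18,-14] → ·
    (1,3)@(3, 7): e=[26,2,6] → █
    (2,3)@(5, 7): e=[22,20,-8] → ·
    (1,4)@(3, 9): e=[18,4,12] → █
    (2,4)@(5, 9): e=[14,22,-2] → ·
    (1,5)@(3, 11): e=[10,6,18] → █
    (2,5)@(5, 11): e=[6,24,4] → █
    (3,5)@(7, 11): e=[2,42,-10] → ·
    (1,6)@(3, 13): e=[2,8,24] → █
    (2,6)@(5, 13): e=[-2,26,10] → ·
  covered (6 px):
    · · · · · · ·
    · · · · · · ·
    · █ · · · · ·
    · █ · · · · ·
    · █ · · · · ·
    · █ █ · · · ·
    · █ · · · · ·

Answer: [[4,3],[4,4],[4,5]]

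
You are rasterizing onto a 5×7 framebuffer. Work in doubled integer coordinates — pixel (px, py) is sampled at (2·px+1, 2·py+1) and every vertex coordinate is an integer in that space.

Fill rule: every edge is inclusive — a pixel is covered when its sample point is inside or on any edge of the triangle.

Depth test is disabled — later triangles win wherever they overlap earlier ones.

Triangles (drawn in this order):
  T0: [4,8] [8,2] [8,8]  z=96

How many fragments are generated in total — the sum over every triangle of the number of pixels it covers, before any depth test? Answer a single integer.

T0:
  2·area = 24
  edge (4, 8)→(8, 2): d=(4,-6) inclusive
  edge (8, 2)→(8, 8): d=(0,6) inclusive
  edge (8, 8)→(4, 8): d=(-4,0) inclusive
    (3,2)@(7, 5): e=[6,6,12] → █
    (4,2)@(9, 5): e=[18,-6,12] → ·
    (2,3)@(5, 7): e=[2,18,4] → █
    (4,3)@(9, 7): e=[26,-6,4] → ·
    (2,4)@(5, 9): e=[10,18,-4] → ·
    (3,4)@(7, 9): e=[22,6,-4] → ·
  covered (3 px):
    · · · · ·
    · · · · ·
    · · · █ ·
    · · █ █ ·
    · · · · ·
    · · · · ·
    · · · · ·

Result: 3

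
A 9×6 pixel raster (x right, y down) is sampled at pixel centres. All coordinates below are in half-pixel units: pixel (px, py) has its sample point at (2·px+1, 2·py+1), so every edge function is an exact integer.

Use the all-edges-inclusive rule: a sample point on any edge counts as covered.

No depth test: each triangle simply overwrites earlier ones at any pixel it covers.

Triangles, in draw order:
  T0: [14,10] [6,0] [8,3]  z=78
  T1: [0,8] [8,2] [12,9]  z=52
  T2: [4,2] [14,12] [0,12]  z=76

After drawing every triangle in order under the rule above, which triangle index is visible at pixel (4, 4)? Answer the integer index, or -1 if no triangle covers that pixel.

T0:
  2·area = 4  (B↔C swapped to make it positive)
  edge (14, 10)→(8, 3): d=(-6,-7) inclusive
  edge (8, 3)→(6, 0): d=(-2,-3) inclusive
  edge (6, 0)→(14, 10): d=(8,10) inclusive
  covered (0 px):
    · · · · · · · · ·
    · · · · · · · · ·
    · · · · · · · · ·
    · · · · · · · · ·
    · · · · · · · · ·
    · · · · · · · · ·
T1:
  2·area = 80
  edge (0, 8)→(8, 2): d=(8,-6) inclusive
  edge (8, 2)→(12, 9): d=(4,7) inclusive
  edge (12, 9)→(0, 8): d=(-12,-1) inclusive
    (3,1)@(7, 3): e=[2,11,67] → #
    (4,1)@(9, 3): e=[14,-3,69] → ·
    (2,2)@(5, 5): e=[6,33,41] → #
    (4,2)@(9, 5): e=[30,5,45] → #
    (5,2)@(11, 5): e=[42,-9,47] → ·
    (1,3)@(3, 7): e=[10,55,15] → #
    (5,3)@(11, 7): e=[58,-1,23] → ·
    (1,4)@(3, 9): e=[26,63,-9] → ·
    (2,4)@(5, 9): e=[38,49,-7] → ·
    (3,4)@(7, 9): e=[50,35,-5] → ·
    (4,4)@(9, 9): e=[62,21,-3] → ·
  covered (8 px):
    · · · · · · · · ·
    · · · # · · · · ·
    · · # # # · · · ·
    · # # # # · · · ·
    · · · · · · · · ·
    · · · · · · · · ·
T2:
  2·area = 140
  edge (4, 2)→(14, 12): d=(10,10) inclusive
  edge (14, 12)→(0, 12): d=(-14,0) inclusive
  edge (0, 12)→(4, 2): d=(4,-10) inclusive
    (1,0)@(3, 1): e=[0,154,-14] → ·  [on edge]
    (2,1)@(5, 3): e=[0,126,14] → #  [on edge]
    (3,1)@(7, 3): e=[-20,126,34] → ·
    (1,2)@(3, 5): e=[40,98,2] → #
    (3,2)@(7, 5): e=[0,98,42] → #  [on edge]
    (4,2)@(9, 5): e=[-20,98,62] → ·
    (1,3)@(3, 7): e=[60,70,10] → #
    (4,3)@(9, 7): e=[0,70,70] → #  [on edge]
    (5,3)@(11, 7): e=[-20,70,90] → ·
    (1,4)@(3, 9): e=[80,42,18] → #
    (5,4)@(11, 9): e=[0,42,98] → #  [on edge]
    (6,4)@(13, 9): e=[-20,42,118] → ·
    (6,5)@(13, 11): e=[0,14,126] → #  [on edge]
  covered (20 px):
    · · · · · · · · ·
    · · # · · · · · ·
    · # # # · · · · ·
    · # # # # · · · ·
    · # # # # # · · ·
    # # # # # # # · ·

Z-buffer (winner per pixel, '.' = empty):
  . . . . . . . . .
  . . 2 1 . . . . .
  . 2 2 2 1 . . . .
  . 2 2 2 2 . . . .
  . 2 2 2 2 2 . . .
  2 2 2 2 2 2 2 . .

Result: 2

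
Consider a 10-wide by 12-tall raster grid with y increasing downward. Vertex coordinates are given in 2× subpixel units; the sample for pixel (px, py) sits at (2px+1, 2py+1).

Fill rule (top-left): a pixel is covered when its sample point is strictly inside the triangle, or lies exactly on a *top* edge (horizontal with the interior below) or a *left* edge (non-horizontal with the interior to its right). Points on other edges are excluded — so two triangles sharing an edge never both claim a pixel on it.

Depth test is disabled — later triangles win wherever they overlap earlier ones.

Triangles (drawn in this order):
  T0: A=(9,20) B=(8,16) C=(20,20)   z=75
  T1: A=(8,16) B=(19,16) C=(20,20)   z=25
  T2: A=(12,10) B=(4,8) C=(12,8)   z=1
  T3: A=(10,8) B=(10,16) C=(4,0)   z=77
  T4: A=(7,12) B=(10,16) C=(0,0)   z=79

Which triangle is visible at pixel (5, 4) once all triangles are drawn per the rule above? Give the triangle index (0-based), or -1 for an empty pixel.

T0:
  2·area = 44
  edge (9, 20)→(8, 16): d=(-1,-4) top-left  bias=+0
  edge (8, 16)→(20, 20): d=(12,4) right/bottom  bias=-1
  edge (20, 20)→(9, 20): d=(-11,0) right/bottom  bias=-1
    (2,7)@(5, 15): e=[-11,0,55] → .  [on edge]
    (4,8)@(9, 17): e=[3,8,33] → X
    (5,8)@(11, 17): e=[11,0,33] → .  [on edge]
    (4,9)@(9, 19): e=[1,32,11] → X
    (5,9)@(11, 19): e=[9,24,11] → X
    (6,9)@(13, 19): e=[17,16,11] → X
    (7,9)@(15, 19): e=[25,8,11] → X
    (8,9)@(17, 19): e=[33,0,11] → .  [on edge]
    (4,10)@(9, 21): e=[-1,56,-11] → .
    (5,10)@(11, 21): e=[7,48,-11] → .
    (6,10)@(13, 21): e=[15,40,-11] → .
    (7,10)@(15, 21): e=[23,32,-11] → .
  covered (5 px):
    . . . . . . . . . .
    . . . . . . . . . .
    . . . . . . . . . .
    . . . . . . . . . .
    . . . . . . . . . .
    . . . . . . . . . .
    . . . . . . . . . .
    . . . . . . . . . .
    . . . . X . . . . .
    . . . . X X X X . .
    . . . . . . . . . .
    . . . . . . . . . .
T1:
  2·area = 44
  edge (8, 16)→(19, 16): d=(11,0) top-left  bias=+0
  edge (19, 16)→(20, 20): d=(1,4) right/bottom  bias=-1
  edge (20, 20)→(8, 16): d=(-12,-4) top-left  bias=+0
    (2,7)@(5, 15): e=[-11,55,0] → .  [on edge]
    (5,8)@(11, 17): e=[11,33,0] → X  [on edge]
    (6,8)@(13, 17): e=[11,25,8] → X
    (7,8)@(15, 17): e=[11,17,16] → X
    (8,8)@(17, 17): e=[11,9,24] → X
    (9,8)@(19, 17): e=[11,1,32] → X
    (5,9)@(11, 19): e=[33,35,-24] → .
    (6,9)@(13, 19): e=[33,27,-16] → .
    (7,9)@(15, 19): e=[33,19,-8] → .
    (8,9)@(17, 19): e=[33,11,0] → X  [on edge]
    (8,10)@(17, 21): e=[55,13,-24] → .
    (9,10)@(19, 21): e=[55,5,-16] → .
  covered (7 px):
    . . . . . . . . . .
    . . . . . . . . . .
    . . . . . . . . . .
    . . . . . . . . . .
    . . . . . . . . . .
    . . . . . . . . . .
    . . . . . . . . . .
    . . . . . . . . . .
    . . . . . X X X X X
    . . . . . . . . X X
    . . . . . . . . . .
    . . . . . . . . . .
T2:
  2·area = 16
  edge (12, 10)→(4, 8): d=(-8,-2) top-left  bias=+0
  edge (4, 8)→(12, 8): d=(8,0) top-left  bias=+0
  edge (12, 8)→(12, 10): d=(0,2) right/bottom  bias=-1
    (4,4)@(9, 9): e=[2,8,6] → X
    (5,4)@(11, 9): e=[6,8,2] → X
    (6,4)@(13, 9): e=[10,8,-2] → .
    (4,5)@(9, 11): e=[-14,24,6] → .
    (5,5)@(11, 11): e=[-10,24,2] → .
  covered (2 px):
    . . . . . . . . . .
    . . . . . . . . . .
    . . . . . . . . . .
    . . . . . . . . . .
    . . . . X X . . . .
    . . . . . . . . . .
    . . . . . . . . . .
    . . . . . . . . . .
    . . . . . . . . . .
    . . . . . . . . . .
    . . . . . . . . . .
    . . . . . . . . . .
T3:
  2·area = 48
  edge (10, 8)→(10, 16): d=(0,8) right/bottom  bias=-1
  edge (10, 16)→(4, 0): d=(-6,-16) top-left  bias=+0
  edge (4, 0)→(10, 8): d=(6,8) right/bottom  bias=-1
    (3,2)@(7, 5): e=[24,18,6] → X
    (4,2)@(9, 5): e=[8,50,-10] → .
    (3,3)@(7, 7): e=[24,6,18] → X
    (4,3)@(9, 7): e=[8,38,2] → X
    (5,3)@(11, 7): e=[-8,70,-14] → .
    (3,4)@(7, 9): e=[24,-6,30] → .
    (4,4)@(9, 9): e=[8,26,14] → X
    (5,4)@(11, 9): e=[-8,58,-2] → .
    (4,5)@(9, 11): e=[8,14,26] → X
    (5,5)@(11, 11): e=[-8,46,10] → .
    (4,6)@(9, 13): e=[8,2,38] → X
    (5,6)@(11, 13): e=[-8,34,22] → .
  covered (6 px):
    . . . . . . . . . .
    . . . . . . . . . .
    . . . X . . . . . .
    . . . X X . . . . .
    . . . . X . . . . .
    . . . . X . . . . .
    . . . . X . . . . .
    . . . . . . . . . .
    . . . . . . . . . .
    . . . . . . . . . .
    . . . . . . . . . .
    . . . . . . . . . .
T4:
  2·area = 8  (B↔C swapped to make it positive)
  edge (7, 12)→(0, 0): d=(-7,-12) top-left  bias=+0
  edge (0, 0)→(10, 16): d=(10,16) right/bottom  bias=-1
  edge (10, 16)→(7, 12): d=(-3,-4) top-left  bias=+0
    (1,2)@(3, 5): e=[1,2,5] → X
    (2,2)@(5, 5): e=[25,-30,13] → .
    (1,3)@(3, 7): e=[-13,22,-1] → .
  covered (1 px):
    . . . . . . . . . .
    . . . . . . . . . .
    . X . . . . . . . .
    . . . . . . . . . .
    . . . . . . . . . .
    . . . . . . . . . .
    . . . . . . . . . .
    . . . . . . . . . .
    . . . . . . . . . .
    . . . . . . . . . .
    . . . . . . . . . .
    . . . . . . . . . .

Z-buffer (winner per pixel, '.' = empty):
  . . . . . . . . . .
  . . . . . . . . . .
  . 4 . 3 . . . . . .
  . . . 3 3 . . . . .
  . . . . 3 2 . . . .
  . . . . 3 . . . . .
  . . . . 3 . . . . .
  . . . . . . . . . .
  . . . . 0 1 1 1 1 1
  . . . . 0 0 0 0 1 1
  . . . . . . . . . .
  . . . . . . . . . .

Answer: 2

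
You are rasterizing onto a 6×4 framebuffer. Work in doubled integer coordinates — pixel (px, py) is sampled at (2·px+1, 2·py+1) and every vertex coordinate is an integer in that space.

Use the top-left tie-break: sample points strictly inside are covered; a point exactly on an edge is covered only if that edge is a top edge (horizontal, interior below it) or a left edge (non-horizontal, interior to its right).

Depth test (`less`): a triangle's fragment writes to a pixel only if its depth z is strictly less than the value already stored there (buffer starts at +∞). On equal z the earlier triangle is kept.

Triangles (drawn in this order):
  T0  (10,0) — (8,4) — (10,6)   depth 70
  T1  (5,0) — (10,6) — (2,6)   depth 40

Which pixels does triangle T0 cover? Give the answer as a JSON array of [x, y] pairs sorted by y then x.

T0:
  2·area = 12  (B↔C swapped to make it positive)
  edge (10, 0)→(10, 6): d=(0,6) right/bottom  bias=-1
  edge (10, 6)→(8, 4): d=(-2,-2) top-left  bias=+0
  edge (8, 4)→(10, 0): d=(2,-4) top-left  bias=+0
    (2,0)@(5, 1): e=[30,0,-18] → ·  [on edge]
    (3,1)@(7, 3): e=[18,0,-6] → ·  [on edge]
    (4,1)@(9, 3): e=[6,4,2] → █
    (5,1)@(11, 3): e=[-6,8,10] → ·
    (4,2)@(9, 5): e=[6,0,6] → █  [on edge]
    (5,2)@(11, 5): e=[-6,4,14] → ·
    (4,3)@(9, 7): e=[6,-4,10] → ·
    (5,3)@(11, 7): e=[-6,0,18] → ·  [on edge]
  covered (2 px):
    · · · · · ·
    · · · · █ ·
    · · · · █ ·
    · · · · · ·
T1:
  2·area = 48
  edge (5, 0)→(10, 6): d=(5,6) right/bottom  bias=-1
  edge (10, 6)→(2, 6): d=(-8,0) right/bottom  bias=-1
  edge (2, 6)→(5, 0): d=(3,-6) top-left  bias=+0
    (2,0)@(5, 1): e=[5,40,3] → █
    (3,0)@(7, 1): e=[-7,40,15] → ·
    (2,1)@(5, 3): e=[15,24,9] → █
    (3,1)@(7, 3): e=[3,24,21] → █
    (4,1)@(9, 3): e=[-9,24,33] → ·
    (1,2)@(3, 5): e=[37,8,3] → █
    (4,2)@(9, 5): e=[1,8,39] → █
    (5,2)@(11, 5): e=[-11,8,51] → ·
    (1,3)@(3, 7): e=[47,-8,9] → ·
    (2,3)@(5, 7): e=[35,-8,21] → ·
    (3,3)@(7, 7): e=[23,-8,33] → ·
    (4,3)@(9, 7): e=[11,-8,45] → ·
  covered (7 px):
    · · █ · · ·
    · · █ █ · ·
    · █ █ █ █ ·
    · · · · · ·

Answer: [[4,1],[4,2]]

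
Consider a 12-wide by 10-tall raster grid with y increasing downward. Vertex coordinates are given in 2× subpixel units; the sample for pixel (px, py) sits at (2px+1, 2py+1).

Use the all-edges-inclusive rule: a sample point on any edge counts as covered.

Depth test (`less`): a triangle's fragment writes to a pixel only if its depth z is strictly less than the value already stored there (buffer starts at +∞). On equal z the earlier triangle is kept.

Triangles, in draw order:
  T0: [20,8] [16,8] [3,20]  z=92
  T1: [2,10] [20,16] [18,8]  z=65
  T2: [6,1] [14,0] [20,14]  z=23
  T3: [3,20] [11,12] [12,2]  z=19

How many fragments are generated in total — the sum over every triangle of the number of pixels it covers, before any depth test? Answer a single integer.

T0:
  2·area = 48  (B↔C swapped to make it positive)
  edge (20, 8)→(3, 20): d=(-17,12) inclusive
  edge (3, 20)→(16, 8): d=(13,-12) inclusive
  edge (16, 8)→(20, 8): d=(4,0) inclusive
    (7,4)@(15, 9): e=[43,1,4] → █
    (8,4)@(17, 9): e=[19,25,4] → █
    (9,4)@(19, 9): e=[-5,49,4] → ·
    (6,5)@(13, 11): e=[33,3,12] → █
    (8,5)@(17, 11): e=[-15,51,12] → ·
    (5,6)@(11, 13): e=[23,5,20] → █
    (6,6)@(13, 13): e=[-1,29,20] → ·
    (7,6)@(15, 13): e=[-25,53,20] → ·
    (4,7)@(9, 15): e=[13,7,28] → █
    (5,7)@(11, 15): e=[-11,31,28] → ·
    (3,8)@(7, 17): e=[3,9,36] → █
    (4,8)@(9, 17): e=[-21,33,36] → ·
  covered (7 px):
    · · · · · · · · · · · ·
    · · · · · · · · · · · ·
    · · · · · · · · · · · ·
    · · · · · · · · · · · ·
    · · · · · · · █ █ · · ·
    · · · · · · █ █ · · · ·
    · · · · · █ · · · · · ·
    · · · · █ · · · · · · ·
    · · · █ · · · · · · · ·
    · · · · · · · · · · · ·
T1:
  2·area = 132  (B↔C swapped to make it positive)
  edge (2, 10)→(18, 8): d=(16,-2) inclusive
  edge (18, 8)→(20, 16): d=(2,8) inclusive
  edge (20, 16)→(2, 10): d=(-18,-6) inclusive
    (5,4)@(11, 9): e=[2,58,72] → █
    (6,4)@(13, 9): e=[6,42,84] → █
    (7,4)@(15, 9): e=[10,26,96] → █
    (8,4)@(17, 9): e=[14,10,108] → █
    (9,4)@(19, 9): e=[18,-6,120] → ·
    (2,5)@(5, 11): e=[22,110,0] → █  [on edge]
    (3,5)@(7, 11): e=[26,94,12] → █
    (4,5)@(9, 11): e=[30,78,24] → █
    (9,5)@(19, 11): e=[50,-2,84] → ·
    (2,6)@(5, 13): e=[54,114,-36] → ·
    (3,6)@(7, 13): e=[58,98,-24] → ·
    (4,6)@(9, 13): e=[62,82,-12] → ·
    (5,6)@(11, 13): e=[66,66,0] → █  [on edge]
    (8,7)@(17, 15): e=[110,22,0] → █  [on edge]
    (11,8)@(23, 17): e=[154,-22,0] → ·  [on edge]
  covered (18 px):
    · · · · · · · · · · · ·
    · · · · · · · · · · · ·
    · · · · · · · · · · · ·
    · · · · · · · · · · · ·
    · · · · · █ █ █ █ · · ·
    · · █ █ █ █ █ █ █ · · ·
    · · · · · █ █ █ █ █ · ·
    · · · · · · · · █ █ · ·
    · · · · · · · · · · · ·
    · · · · · · · · · · · ·
T2:
  2·area = 118
  edge (6, 1)→(14, 0): d=(8,-1) inclusive
  edge (14, 0)→(20, 14): d=(6,14) inclusive
  edge (20, 14)→(6, 1): d=(-14,-13) inclusive
    (3,0)@(7, 1): e=[1,104,13] → █
    (4,0)@(9, 1): e=[3,76,39] → █
    (5,0)@(11, 1): e=[5,48,65] → █
    (6,0)@(13, 1): e=[7,20,91] → █
    (7,0)@(15, 1): e=[9,-8,117] → ·
    (3,1)@(7, 3): e=[17,116,-15] → ·
    (4,1)@(9, 3): e=[19,88,11] → █
    (7,1)@(15, 3): e=[25,4,89] → █
    (8,1)@(17, 3): e=[27,-24,115] → ·
    (4,2)@(9, 5): e=[35,100,-17] → ·
    (5,2)@(11, 5): e=[37,72,9] → █
    (8,2)@(17, 5): e=[43,-12,87] → ·
    (8,3)@(17, 7): e=[59,0,59] → █  [on edge]
  covered (18 px):
    · · · █ █ █ █ · · · · ·
    · · · · █ █ █ █ · · · ·
    · · · · · █ █ █ · · · ·
    · · · · · · █ █ █ · · ·
    · · · · · · · █ █ · · ·
    · · · · · · · · █ · · ·
    · · · · · · · · · █ · ·
    · · · · · · · · · · · ·
    · · · · · · · · · · · ·
    · · · · · · · · · · · ·
T3:
  2·area = 72  (B↔C swapped to make it positive)
  edge (3, 20)→(12, 2): d=(9,-18) inclusive
  edge (12, 2)→(11, 12): d=(-1,10) inclusive
  edge (11, 12)→(3, 20): d=(-8,8) inclusive
    (5,2)@(11, 5): e=[9,7,56] → █
    (6,2)@(13, 5): e=[45,-13,40] → ·
    (5,3)@(11, 7): e=[27,5,40] → █
    (6,3)@(13, 7): e=[63,-15,24] → ·
    (4,4)@(9, 9): e=[9,23,40] → █
    (6,4)@(13, 9): e=[81,-17,8] → ·
    (4,5)@(9, 11): e=[27,21,24] → █
    (6,5)@(13, 11): e=[99,-19,-8] → ·
    (3,6)@(7, 13): e=[9,39,24] → █
    (5,6)@(11, 13): e=[81,-1,-8] → ·
    (3,7)@(7, 15): e=[27,37,8] → █
    (4,7)@(9, 15): e=[63,17,-8] → ·
  covered (10 px):
    · · · · · · · · · · · ·
    · · · · · · · · · · · ·
    · · · · · █ · · · · · ·
    · · · · · █ · · · · · ·
    · · · · █ █ · · · · · ·
    · · · · █ █ · · · · · ·
    · · · █ █ · · · · · · ·
    · · · █ · · · · · · · ·
    · · █ · · · · · · · · ·
    · · · · · · · · · · · ·

Answer: 53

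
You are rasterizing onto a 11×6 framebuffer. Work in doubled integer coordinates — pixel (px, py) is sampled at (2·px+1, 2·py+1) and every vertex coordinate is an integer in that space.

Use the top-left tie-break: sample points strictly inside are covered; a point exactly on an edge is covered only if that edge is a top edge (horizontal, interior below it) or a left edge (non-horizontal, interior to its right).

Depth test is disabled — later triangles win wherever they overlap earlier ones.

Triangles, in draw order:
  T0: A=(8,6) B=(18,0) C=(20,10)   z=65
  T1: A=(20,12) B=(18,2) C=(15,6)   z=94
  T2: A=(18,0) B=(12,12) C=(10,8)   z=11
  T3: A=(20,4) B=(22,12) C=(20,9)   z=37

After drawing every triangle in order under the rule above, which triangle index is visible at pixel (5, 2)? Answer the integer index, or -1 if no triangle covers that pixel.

T0:
  2·area = 112
  edge (8, 6)→(18, 0): d=(10,-6) top-left  bias=+0
  edge (18, 0)→(20, 10): d=(2,10) right/bottom  bias=-1
  edge (20, 10)→(8, 6): d=(-12,-4) top-left  bias=+0
    (8,0)@(17, 1): e=[4,12,96] → X
    (9,0)@(19, 1): e=[16,-8,104] → .
    (6,1)@(13, 3): e=[0,56,56] → X  [on edge]
    (7,1)@(15, 3): e=[12,36,64] → X
    (9,1)@(19, 3): e=[36,-4,80] → .
    (2,2)@(5, 5): e=[-28,140,0] → .  [on edge]
    (5,2)@(11, 5): e=[8,80,24] → X
    (9,2)@(19, 5): e=[56,0,56] → .  [on edge]
    (5,3)@(11, 7): e=[28,84,0] → X  [on edge]
    (9,3)@(19, 7): e=[76,4,32] → X
    (10,3)@(21, 7): e=[88,-16,40] → .
    (1,4)@(3, 9): e=[0,168,-56] → .  [on edge]
    (8,4)@(17, 9): e=[84,28,0] → X  [on edge]
  covered (15 px):
    . . . . . . . . X . .
    . . . . . . X X X . .
    . . . . . X X X X . .
    . . . . . X X X X X .
    . . . . . . . . X X .
    . . . . . . . . . . .
T1:
  2·area = 38  (B↔C swapped to make it positive)
  edge (20, 12)→(15, 6): d=(-5,-6) top-left  bias=+0
  edge (15, 6)→(18, 2): d=(3,-4) top-left  bias=+0
  edge (18, 2)→(20, 12): d=(2,10) right/bottom  bias=-1
    (8,2)@(17, 5): e=[17,5,16] → X
    (9,2)@(19, 5): e=[29,13,-4] → .
    (8,3)@(17, 7): e=[7,11,20] → X
    (9,3)@(19, 7): e=[19,19,0] → .  [on edge]
    (8,4)@(17, 9): e=[-3,17,24] → .
    (9,4)@(19, 9): e=[9,25,4] → X
    (10,4)@(21, 9): e=[21,33,-16] → .
    (9,5)@(19, 11): e=[-1,31,8] → .
  covered (3 px):
    . . . . . . . . . . .
    . . . . . . . . . . .
    . . . . . . . . X . .
    . . . . . . . . X . .
    . . . . . . . . . X .
    . . . . . . . . . . .
T2:
  2·area = 48
  edge (18, 0)→(12, 12): d=(-6,12) right/bottom  bias=-1
  edge (12, 12)→(10, 8): d=(-2,-4) top-left  bias=+0
  edge (10, 8)→(18, 0): d=(8,-8) top-left  bias=+0
    (8,0)@(17, 1): e=[6,42,0] → X  [on edge]
    (9,0)@(19, 1): e=[-18,50,16] → .
    (7,1)@(15, 3): e=[18,30,0] → X  [on edge]
    (8,1)@(17, 3): e=[-6,38,16] → .
    (6,2)@(13, 5): e=[30,18,0] → X  [on edge]
    (8,2)@(17, 5): e=[-18,34,32] → .
    (5,3)@(11, 7): e=[42,6,0] → X  [on edge]
    (7,3)@(15, 7): e=[-6,22,32] → .
    (4,4)@(9, 9): e=[54,-6,0] → .  [on edge]
    (5,4)@(11, 9): e=[30,2,16] → X
    (7,4)@(15, 9): e=[-18,18,48] → .
    (3,5)@(7, 11): e=[66,-18,0] → .  [on edge]
  covered (8 px):
    . . . . . . . . X . .
    . . . . . . . X . . .
    . . . . . . X X . . .
    . . . . . X X . . . .
    . . . . . X X . . . .
    . . . . . . . . . . .
T3:
  2·area = 10
  edge (20, 4)→(22, 12): d=(2,8) right/bottom  bias=-1
  edge (22, 12)→(20, 9): d=(-2,-3) top-left  bias=+0
  edge (20, 9)→(20, 4): d=(0,-5) top-left  bias=+0
    (10,4)@(21, 9): e=[2,3,5] → X
    (10,5)@(21, 11): e=[6,-1,5] → .
  covered (1 px):
    . . . . . . . . . . .
    . . . . . . . . . . .
    . . . . . . . . . . .
    . . . . . . . . . . .
    . . . . . . . . . . X
    . . . . . . . . . . .

Z-buffer (winner per pixel, '.' = empty):
  . . . . . . . . 2 . .
  . . . . . . 0 2 0 . .
  . . . . . 0 2 2 1 . .
  . . . . . 2 2 0 1 0 .
  . . . . . 2 2 . 0 1 3
  . . . . . . . . . . .

Result: 0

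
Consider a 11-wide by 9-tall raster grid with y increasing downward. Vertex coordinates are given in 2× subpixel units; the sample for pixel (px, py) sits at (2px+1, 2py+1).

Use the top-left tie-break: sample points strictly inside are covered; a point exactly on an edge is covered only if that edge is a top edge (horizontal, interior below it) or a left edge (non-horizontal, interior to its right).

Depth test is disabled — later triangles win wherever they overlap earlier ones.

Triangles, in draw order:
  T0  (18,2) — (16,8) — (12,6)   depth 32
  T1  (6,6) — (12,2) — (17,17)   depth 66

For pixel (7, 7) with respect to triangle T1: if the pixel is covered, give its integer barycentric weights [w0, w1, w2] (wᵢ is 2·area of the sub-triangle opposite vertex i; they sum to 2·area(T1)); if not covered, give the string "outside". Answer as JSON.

T0:
  2·area = 28
  edge (18, 2)→(16, 8): d=(-2,6) right/bottom  bias=-1
  edge (16, 8)→(12, 6): d=(-4,-2) top-left  bias=+0
  edge (12, 6)→(18, 2): d=(6,-4) top-left  bias=+0
    (8,1)@(17, 3): e=[4,22,2] → X
    (9,1)@(19, 3): e=[-8,26,10] → .
    (7,2)@(15, 5): e=[12,10,6] → X
    (8,2)@(17, 5): e=[0,14,14] → .  [on edge]
    (7,3)@(15, 7): e=[8,2,18] → X
    (8,3)@(17, 7): e=[-4,6,26] → .
    (7,4)@(15, 9): e=[4,-6,30] → .
    (7,5)@(15, 11): e=[0,-14,42] → .  [on edge]
    (6,8)@(13, 17): e=[0,-42,70] → .  [on edge]
  covered (3 px):
    . . . . . . . . . . .
    . . . . . . . . X . .
    . . . . . . . X . . .
    . . . . . . . X . . .
    . . . . . . . . . . .
    . . . . . . . . . . .
    . . . . . . . . . . .
    . . . . . . . . . . .
    . . . . . . . . . . .
T1:
  2·area = 110
  edge (6, 6)→(12, 2): d=(6,-4) top-left  bias=+0
  edge (12, 2)→(17, 17): d=(5,15) right/bottom  bias=-1
  edge (17, 17)→(6, 6): d=(-11,-11) top-left  bias=+0
    (0,0)@(1, 1): e=[-50,160,0] → .  [on edge]
    (1,1)@(3, 3): e=[-30,140,0] → .  [on edge]
    (5,1)@(11, 3): e=[2,20,88] → X
    (6,1)@(13, 3): e=[10,-10,110] → .
    (2,2)@(5, 5): e=[-10,120,0] → .  [on edge]
    (4,2)@(9, 5): e=[6,60,44] → X
    (6,2)@(13, 5): e=[22,0,88] → .  [on edge]
    (3,3)@(7, 7): e=[10,100,0] → X  [on edge]
    (6,3)@(13, 7): e=[34,10,66] → X
    (7,3)@(15, 7): e=[42,-20,88] → .
    (3,4)@(7, 9): e=[22,110,-22] → .
    (4,4)@(9, 9): e=[30,80,0] → X  [on edge]
    (5,5)@(11, 11): e=[50,60,0] → X  [on edge]
    (7,5)@(15, 11): e=[66,0,44] → .  [on edge]
    (6,6)@(13, 13): e=[70,40,0] → X  [on edge]
    (7,7)@(15, 15): e=[90,20,0] → X  [on edge]
    (8,8)@(17, 17): e=[110,0,0] → .  [on edge]
  covered (15 px):
    . . . . . . . . . . .
    . . . . . X . . . . .
    . . . . X X . . . . .
    . . . X X X X . . . .
    . . . . X X X . . . .
    . . . . . X X . . . .
    . . . . . . X X . . .
    . . . . . . . X . . .
    . . . . . . . . . . .

Answer: [20,0,90]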